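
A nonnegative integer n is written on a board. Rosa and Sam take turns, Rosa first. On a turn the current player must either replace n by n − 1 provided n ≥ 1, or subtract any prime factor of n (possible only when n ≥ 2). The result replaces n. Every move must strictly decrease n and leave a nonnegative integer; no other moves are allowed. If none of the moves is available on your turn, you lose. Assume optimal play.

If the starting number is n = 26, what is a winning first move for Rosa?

Move to 24.

Label each position W (a win for the player to move) or L (a loss). A position with no legal move is L; any other position is W exactly when some move reaches an L, and L when every move reaches a W.
n=0: no move → L
n=1: reaches L-position 0 → W
n=2: reaches L-position 0 → W
n=3: reaches L-position 0 → W
n=4: only reaches 2(W), 3(W), all W → L
n=5: reaches L-position 0 → W
n=6: reaches L-position 4 → W
n=7: reaches L-position 0 → W
n=8: only reaches 6(W), 7(W), all W → L
n=9: reaches L-position 8 → W
n=10: reaches L-position 8 → W
n=11: reaches L-position 0 → W
n=12: only reaches 9(W), 10(W), 11(W), all W → L
n=13: reaches L-position 0 → W
n=14: reaches L-position 12 → W
n=15: reaches L-position 12 → W
n=16: only reaches 14(W), 15(W), all W → L
n=17: reaches L-position 0 → W
n=18: reaches L-position 16 → W
n=19: reaches L-position 0 → W
n=20: only reaches 15(W), 18(W), 19(W), all W → L
n=21: reaches L-position 20 → W
n=22: reaches L-position 20 → W
n=23: reaches L-position 0 → W
n=24: only reaches 21(W), 22(W), 23(W), all W → L
n=25: reaches L-position 20 → W
n=26: reaches L-position 24 → W
From 26, the L positions reachable in one move are: 24.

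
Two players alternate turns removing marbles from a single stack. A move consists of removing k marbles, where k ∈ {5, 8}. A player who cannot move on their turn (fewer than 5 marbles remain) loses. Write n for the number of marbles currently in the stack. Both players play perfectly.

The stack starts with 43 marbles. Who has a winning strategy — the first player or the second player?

The second player wins.

Label each position W (a win for the player to move) or L (a loss). A position with no legal move is L; any other position is W exactly when some move reaches an L, and L when every move reaches a W.
n=0: no move → L
n=1: no move → L
n=2: no move → L
n=3: no move → L
n=4: no move → L
n=5: can move to 0, which is L ⇒ W
n=6: can move to 1, which is L ⇒ W
n=7: can move to 2, which is L ⇒ W
n=8: can move to 3, which is L ⇒ W
n=9: can move to 4, which is L ⇒ W
n=10: can move to 2, which is L ⇒ W
n=11: can move to 3, which is L ⇒ W
n=12: can move to 4, which is L ⇒ W
n=13: moves to 8(W), 5(W); every one is W ⇒ L
n=14: moves to 9(W), 6(W); every one is W ⇒ L
n=15: moves to 10(W), 7(W); every one is W ⇒ L
n=16: moves to 11(W), 8(W); every one is W ⇒ L
n=17: moves to 12(W), 9(W); every one is W ⇒ L
n=18: can move to 13, which is L ⇒ W
n=19: can move to 14, which is L ⇒ W
n=20: can move to 15, which is L ⇒ W
n=21: can move to 16, which is L ⇒ W
n=22: can move to 17, which is L ⇒ W
n=23: can move to 15, which is L ⇒ W
n=24: can move to 16, which is L ⇒ W
n=25: can move to 17, which is L ⇒ W
n=26: moves to 21(W), 18(W); every one is W ⇒ L
n=27: moves to 22(W), 19(W); every one is W ⇒ L
n=28: moves to 23(W), 20(W); every one is W ⇒ L
n=29: moves to 24(W), 21(W); every one is W ⇒ L
n=30: moves to 25(W), 22(W); every one is W ⇒ L
n=31: can move to 26, which is L ⇒ W
n=32: can move to 27, which is L ⇒ W
n=33: can move to 28, which is L ⇒ W
n=34: can move to 29, which is L ⇒ W
n=35: can move to 30, which is L ⇒ W
n=36: can move to 28, which is L ⇒ W
n=37: can move to 29, which is L ⇒ W
n=38: can move to 30, which is L ⇒ W
n=39: moves to 34(W), 31(W); every one is W ⇒ L
n=40: moves to 35(W), 32(W); every one is W ⇒ L
n=41: moves to 36(W), 33(W); every one is W ⇒ L
n=42: moves to 37(W), 34(W); every one is W ⇒ L
n=43: moves to 38(W), 35(W); every one is W ⇒ L
The starting position 43 is L: whatever the player to move does, the opponent receives a W position.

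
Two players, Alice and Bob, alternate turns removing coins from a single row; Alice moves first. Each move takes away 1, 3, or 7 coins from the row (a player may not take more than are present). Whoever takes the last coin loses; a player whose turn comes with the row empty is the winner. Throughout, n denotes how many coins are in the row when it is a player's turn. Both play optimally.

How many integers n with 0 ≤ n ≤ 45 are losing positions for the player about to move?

Build the W/L table. Terminal = W. A non-terminal position is W if it has a move to some L; otherwise it is L.
n=0: no move; the opponent has just taken the last coin and therefore loses → W
n=1: only reaches 0(W), which is W → L
n=2: reaches L-position 1 → W
n=3: only reaches 2(W), 0(W), all W → L
n=4: reaches L-position 3 → W
n=5: only reaches 4(W), 2(W), all W → L
n=6: reaches L-position 5 → W
n=7: only reaches 6(W), 4(W), 0(W), all W → L
n=8: reaches L-position 7 → W
n=9: only reaches 8(W), 6(W), 2(W), all W → L
n=10: reaches L-position 9 → W
n=11: only reaches 10(W), 8(W), 4(W), all W → L
n=12: reaches L-position 11 → W
n=13: only reaches 12(W), 10(W), 6(W), all W → L
n=14: reaches L-position 13 → W
n=15: only reaches 14(W), 12(W), 8(W), all W → L
n=16: reaches L-position 15 → W
n=17: only reaches 16(W), 14(W), 10(W), all W → L
n=18: reaches L-position 17 → W
n=19: only reaches 18(W), 16(W), 12(W), all W → L
n=20: reaches L-position 19 → W
n=21: only reaches 20(W), 18(W), 14(W), all W → L
n=22: reaches L-position 21 → W
n=23: only reaches 22(W), 20(W), 16(W), all W → L
n=24: reaches L-position 23 → W
n=25: only reaches 24(W), 22(W), 18(W), all W → L
n=26: reaches L-position 25 → W
n=27: only reaches 26(W), 24(W), 20(W), all W → L
n=28: reaches L-position 27 → W
n=29: only reaches 28(W), 26(W), 22(W), all W → L
n=30: reaches L-position 29 → W
n=31: only reaches 30(W), 28(W), 24(W), all W → L
n=32: reaches L-position 31 → W
n=33: only reaches 32(W), 30(W), 26(W), all W → L
n=34: reaches L-position 33 → W
n=35: only reaches 34(W), 32(W), 28(W), all W → L
n=36: reaches L-position 35 → W
n=37: only reaches 36(W), 34(W), 30(W), all W → L
n=38: reaches L-position 37 → W
n=39: only reaches 38(W), 36(W), 32(W), all W → L
n=40: reaches L-position 39 → W
n=41: only reaches 40(W), 38(W), 34(W), all W → L
n=42: reaches L-position 41 → W
n=43: only reaches 42(W), 40(W), 36(W), all W → L
n=44: reaches L-position 43 → W
n=45: only reaches 44(W), 42(W), 38(W), all W → L
L entries with 0 ≤ n ≤ 45: n = 1, 3, 5, 7, 9, 11, 13, 15, 17, 19, 21, 23, 25, 27, 29, 31, 33, 35, 37, 39, 41, 43, 45; that makes 23.

23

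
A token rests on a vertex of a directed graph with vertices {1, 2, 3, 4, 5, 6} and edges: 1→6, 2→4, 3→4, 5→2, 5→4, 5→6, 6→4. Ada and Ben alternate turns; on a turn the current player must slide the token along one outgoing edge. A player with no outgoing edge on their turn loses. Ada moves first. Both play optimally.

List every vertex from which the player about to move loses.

1, 4

Label each position W (a win for the player to move) or L (a loss). A position with no legal move is L; any other position is W exactly when some move reaches an L, and L when every move reaches a W.
Every edge goes from a vertex to one that appears earlier in the order 4, 6, 2, 5, 3, 1, so processing vertices in that order labels each vertex after all of its successors.
4: no outgoing edge → L
6: can move to 4, which is L ⇒ W
2: can move to 4, which is L ⇒ W
5: can move to 4, which is L ⇒ W
3: can move to 4, which is L ⇒ W
1: the only move is to 6(W), a W ⇒ L
Reading off the rows marked L gives the requested list; there are 2 such vertices.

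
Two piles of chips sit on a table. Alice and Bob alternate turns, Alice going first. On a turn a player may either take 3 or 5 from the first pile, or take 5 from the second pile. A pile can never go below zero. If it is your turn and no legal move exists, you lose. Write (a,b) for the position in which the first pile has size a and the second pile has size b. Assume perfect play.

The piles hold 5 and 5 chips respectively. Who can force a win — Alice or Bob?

Build the W/L table. Terminal = L. A non-terminal position is W if it has a move to some L; otherwise it is L.
No move ever increases a pile, so every position that can arise here has a ≤ 5 and b ≤ 5; it is enough to label the cells with 0 ≤ a ≤ 5 and 0 ≤ b ≤ 5.
Every move lowers a or b (never raises either), so fill the grid row by row in increasing a, and left to right within a row: each cell's successors are then already labelled.
      b=0  b=1  b=2  b=3  b=4  b=5
a=0:    L    L    L    L    L    W
a=1:    L    L    L    L    L    W
a=2:    L    L    L    L    L    W
a=3:    W    W    W    W    W    L
a=4:    W    W    W    W    W    L
a=5:    W    W    W    W    W    L
Cells with no legal move (terminal, hence L): (0,0), (0,1), (0,2), (0,3), (0,4), (1,0), (1,1), (1,2), (1,3), (1,4), (2,0), (2,1), (2,2), (2,3), (2,4).
The remaining L cells, each justified by listing all of its moves:
(3,5): only reaches (0,5)(W), (3,0)(W), all W → L
(4,5): only reaches (1,5)(W), (4,0)(W), all W → L
(5,5): only reaches (2,5)(W), (0,5)(W), (5,0)(W), all W → L
Every other cell has at least one move into one of the L cells above, so it is W.
The starting position (5,5) is L: whatever Alice does, the opponent receives a W position.

Bob wins.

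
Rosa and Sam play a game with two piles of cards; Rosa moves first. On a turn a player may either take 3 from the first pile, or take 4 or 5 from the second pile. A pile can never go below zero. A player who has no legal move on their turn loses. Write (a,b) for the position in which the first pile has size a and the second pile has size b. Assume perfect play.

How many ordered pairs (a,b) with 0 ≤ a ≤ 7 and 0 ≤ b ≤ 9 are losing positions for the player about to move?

Positions with no move are L. A position that does have a move is losing for the player to move precisely when every available move leads to a winning position for the opponent. Fill in the labels:
Every move lowers a or b (never raises either), so fill the grid row by row in increasing a, and left to right within a row: each cell's successors are then already labelled.
      b=0  b=1  b=2  b=3  b=4  b=5  b=6  b=7  b=8  b=9
a=0:    L    L    L    L    W    W    W    W    W    L
a=1:    L    L    L    L    W    W    W    W    W    L
a=2:    L    L    L    L    W    W    W    W    W    L
a=3:    W    W    W    W    L    L    L    L    W    W
a=4:    W    W    W    W    L    L    L    L    W    W
a=5:    W    W    W    W    L    L    L    L    W    W
a=6:    L    L    L    L    W    W    W    W    W    L
a=7:    L    L    L    L    W    W    W    W    W    L
Cells with no legal move (terminal, hence L): (0,0), (0,1), (0,2), (0,3), (1,0), (1,1), (1,2), (1,3), (2,0), (2,1), (2,2), (2,3).
The remaining L cells, each justified by listing all of its moves:
(0,9): moves to (0,5)(W), (0,4)(W); every one is W ⇒ L
(1,9): moves to (1,5)(W), (1,4)(W); every one is W ⇒ L
(2,9): moves to (2,5)(W), (2,4)(W); every one is W ⇒ L
(3,4): moves to (0,4)(W), (3,0)(W); every one is W ⇒ L
(3,5): moves to (0,5)(W), (3,1)(W), (3,0)(W); every one is W ⇒ L
(3,6): moves to (0,6)(W), (3,2)(W), (3,1)(W); every one is W ⇒ L
(3,7): moves to (0,7)(W), (3,3)(W), (3,2)(W); every one is W ⇒ L
(4,4): moves to (1,4)(W), (4,0)(W); every one is W ⇒ L
(4,5): moves to (1,5)(W), (4,1)(W), (4,0)(W); every one is W ⇒ L
(4,6): moves to (1,6)(W), (4,2)(W), (4,1)(W); every one is W ⇒ L
(4,7): moves to (1,7)(W), (4,3)(W), (4,2)(W); every one is W ⇒ L
(5,4): moves to (2,4)(W), (5,0)(W); every one is W ⇒ L
(5,5): moves to (2,5)(W), (5,1)(W), (5,0)(W); every one is W ⇒ L
(5,6): moves to (2,6)(W), (5,2)(W), (5,1)(W); every one is W ⇒ L
(5,7): moves to (2,7)(W), (5,3)(W), (5,2)(W); every one is W ⇒ L
(6,0): the only move is to (3,0)(W), a W ⇒ L
(6,1): the only move is to (3,1)(W), a W ⇒ L
(6,2): the only move is to (3,2)(W), a W ⇒ L
(6,3): the only move is to (3,3)(W), a W ⇒ L
(6,9): moves to (3,9)(W), (6,5)(W), (6,4)(W); every one is W ⇒ L
(7,0): the only move is to (4,0)(W), a W ⇒ L
(7,1): the only move is to (4,1)(W), a W ⇒ L
(7,2): the only move is to (4,2)(W), a W ⇒ L
(7,3): the only move is to (4,3)(W), a W ⇒ L
(7,9): moves to (4,9)(W), (7,5)(W), (7,4)(W); every one is W ⇒ L
Every other cell has at least one move into one of the L cells above, so it is W.
L cells per row: a=0: 5, a=1: 5, a=2: 5, a=3: 4, a=4: 4, a=5: 4, a=6: 5, a=7: 5; total 37.

37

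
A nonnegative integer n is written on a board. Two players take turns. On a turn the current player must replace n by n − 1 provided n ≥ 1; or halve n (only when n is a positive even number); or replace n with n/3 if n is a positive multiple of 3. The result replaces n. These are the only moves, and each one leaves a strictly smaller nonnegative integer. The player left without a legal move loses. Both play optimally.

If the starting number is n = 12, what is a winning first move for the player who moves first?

Move to 11.

Label each position W (a win for the player to move) or L (a loss). A position with no legal move is L; any other position is W exactly when some move reaches an L, and L when every move reaches a W.
n=0: no move → L
n=1: →0(L), so W
n=2: →1(W) only, which is W, so L
n=3: →2(L), so W
n=4: →2(L), so W
n=5: →4(W) only, which is W, so L
n=6: →2(L), so W
n=7: →6(W) only, which is W, so L
n=8: →7(L), so W
n=9: →3(W), 8(W) — all W, so L
n=10: →5(L), so W
n=11: →10(W) only, which is W, so L
n=12: →11(L), so W
From 12, the L positions reachable in one move are: 11.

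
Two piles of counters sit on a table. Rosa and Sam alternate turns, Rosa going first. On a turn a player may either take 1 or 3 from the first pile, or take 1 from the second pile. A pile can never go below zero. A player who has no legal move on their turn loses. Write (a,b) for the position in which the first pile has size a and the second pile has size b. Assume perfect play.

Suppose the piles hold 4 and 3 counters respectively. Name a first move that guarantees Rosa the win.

Move to (3,3).

Work bottom-up. With no move the player to move loses. Otherwise the position is W if at least one move leads to an L position for the opponent, and L if every move leads to a W.
No move ever increases a pile, so every position that can arise here has a ≤ 4 and b ≤ 3; it is enough to label the cells with 0 ≤ a ≤ 4 and 0 ≤ b ≤ 3.
Every move lowers a or b (never raises either), so fill the grid row by row in increasing a, and left to right within a row: each cell's successors are then already labelled.
      b=0  b=1  b=2  b=3
a=0:    L    W    L    W
a=1:    W    L    W    L
a=2:    L    W    L    W
a=3:    W    L    W    L
a=4:    L    W    L    W
Cells with no legal move (terminal, hence L): (0,0).
The remaining L cells, each justified by listing all of its moves:
(0,2): the only move is to (0,1)(W), a W ⇒ L
(1,1): moves to (0,1)(W), (1,0)(W); every one is W ⇒ L
(1,3): moves to (0,3)(W), (1,2)(W); every one is W ⇒ L
(2,0): the only move is to (1,0)(W), a W ⇒ L
(2,2): moves to (1,2)(W), (2,1)(W); every one is W ⇒ L
(3,1): moves to (2,1)(W), (0,1)(W), (3,0)(W); every one is W ⇒ L
(3,3): moves to (2,3)(W), (0,3)(W), (3,2)(W); every one is W ⇒ L
(4,0): moves to (3,0)(W), (1,0)(W); every one is W ⇒ L
(4,2): moves to (3,2)(W), (1,2)(W), (4,1)(W); every one is W ⇒ L
Every other cell has at least one move into one of the L cells above, so it is W.
From (4,3), the L positions reachable in one move are: (3,3), (1,3), (4,2). Any move reaching one of these is winning.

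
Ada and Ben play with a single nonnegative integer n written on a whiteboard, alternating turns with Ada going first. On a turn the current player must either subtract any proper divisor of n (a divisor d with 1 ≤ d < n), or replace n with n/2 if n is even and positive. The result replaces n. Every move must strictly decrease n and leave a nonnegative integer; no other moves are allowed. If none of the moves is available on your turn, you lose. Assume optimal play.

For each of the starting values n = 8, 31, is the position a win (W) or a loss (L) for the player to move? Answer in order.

8: W, 31: L

Label each position W (a win for the player to move) or L (a loss). A position with no legal move is L; any other position is W exactly when some move reaches an L, and L when every move reaches a W.
n=0: no move → L
n=1: no move → L
n=2: W (go to 1, an L position)
n=3: L (sole option 2(W) is W)
n=4: W (go to 3, an L position)
n=5: L (sole option 4(W) is W)
n=6: W (go to 3, an L position)
n=7: L (sole option 6(W) is W)
n=8: W (go to 7, an L position)
n=9: L (options 6(W), 8(W) are all W)
n=10: W (go to 5, an L position)
n=11: L (sole option 10(W) is W)
n=12: W (go to 9, an L position)
n=13: L (sole option 12(W) is W)
n=14: W (go to 7, an L position)
n=15: L (options 10(W), 12(W), 14(W) are all W)
n=16: W (go to 15, an L position)
n=17: L (sole option 16(W) is W)
n=18: W (go to 9, an L position)
n=19: L (sole option 18(W) is W)
n=20: W (go to 15, an L position)
n=21: L (options 14(W), 18(W), 20(W) are all W)
n=22: W (go to 11, an L position)
n=23: L (sole option 22(W) is W)
n=24: W (go to 21, an L position)
n=25: L (options 20(W), 24(W) are all W)
n=26: W (go to 13, an L position)
n=27: L (options 18(W), 24(W), 26(W) are all W)
n=28: W (go to 21, an L position)
n=29: L (sole option 28(W) is W)
n=30: W (go to 15, an L position)
n=31: L (sole option 30(W) is W)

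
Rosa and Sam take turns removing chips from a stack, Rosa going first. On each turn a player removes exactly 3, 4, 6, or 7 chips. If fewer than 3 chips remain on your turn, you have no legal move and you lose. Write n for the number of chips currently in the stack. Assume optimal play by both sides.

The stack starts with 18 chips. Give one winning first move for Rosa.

Positions with no move are L. A position that does have a move is losing for the player to move precisely when every available move leads to a winning position for the opponent. Fill in the labels:
n=0: no move → L
n=1: no move → L
n=2: no move → L
n=3: can move to 0, which is L ⇒ W
n=4: can move to 1, which is L ⇒ W
n=5: can move to 2, which is L ⇒ W
n=6: can move to 2, which is L ⇒ W
n=7: can move to 1, which is L ⇒ W
n=8: can move to 2, which is L ⇒ W
n=9: can move to 2, which is L ⇒ W
n=10: moves to 7(W), 6(W), 4(W), 3(W); every one is W ⇒ L
n=11: moves to 8(W), 7(W), 5(W), 4(W); every one is W ⇒ L
n=12: moves to 9(W), 8(W), 6(W), 5(W); every one is W ⇒ L
n=13: can move to 10, which is L ⇒ W
n=14: can move to 11, which is L ⇒ W
n=15: can move to 12, which is L ⇒ W
n=16: can move to 12, which is L ⇒ W
n=17: can move to 11, which is L ⇒ W
n=18: can move to 12, which is L ⇒ W
From 18, the L positions reachable in one move are: 12, 11. Any move reaching one of these is winning.

Remove 6, leaving 12.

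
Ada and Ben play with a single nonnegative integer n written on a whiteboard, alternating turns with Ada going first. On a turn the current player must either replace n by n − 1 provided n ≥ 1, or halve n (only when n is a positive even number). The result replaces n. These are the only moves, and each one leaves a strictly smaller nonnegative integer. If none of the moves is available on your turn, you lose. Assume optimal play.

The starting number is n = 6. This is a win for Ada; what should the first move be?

Move to 5.

Label each position W (a win for the player to move) or L (a loss). A position with no legal move is L; any other position is W exactly when some move reaches an L, and L when every move reaches a W.
n=0: no move → L
n=1: reaches L-position 0 → W
n=2: only reaches 1(W), which is W → L
n=3: reaches L-position 2 → W
n=4: reaches L-position 2 → W
n=5: only reaches 4(W), which is W → L
n=6: reaches L-position 5 → W
From 6, the L positions reachable in one move are: 5.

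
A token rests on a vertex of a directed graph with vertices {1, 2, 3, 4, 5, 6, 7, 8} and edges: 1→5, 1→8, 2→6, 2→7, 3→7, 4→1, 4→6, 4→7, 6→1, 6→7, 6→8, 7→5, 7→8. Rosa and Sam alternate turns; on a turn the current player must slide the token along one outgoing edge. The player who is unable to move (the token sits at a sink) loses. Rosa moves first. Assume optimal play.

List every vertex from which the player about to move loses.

2, 3, 4, 5, 8

Label each position W (a win for the player to move) or L (a loss). A position with no legal move is L; any other position is W exactly when some move reaches an L, and L when every move reaches a W.
Every edge goes from a vertex to one that appears earlier in the order 5, 8, 1, 7, 6, 4, 3, 2, so processing vertices in that order labels each vertex after all of its successors.
5: no outgoing edge → L
8: no outgoing edge → L
1: W (go to 8, an L position)
7: W (go to 8, an L position)
6: W (go to 8, an L position)
4: L (options 6(W), 7(W), 1(W) are all W)
3: L (sole option 7(W) is W)
2: L (options 6(W), 7(W) are all W)
The losing starting vertices are exactly the entries labelled L in this table (5 of them).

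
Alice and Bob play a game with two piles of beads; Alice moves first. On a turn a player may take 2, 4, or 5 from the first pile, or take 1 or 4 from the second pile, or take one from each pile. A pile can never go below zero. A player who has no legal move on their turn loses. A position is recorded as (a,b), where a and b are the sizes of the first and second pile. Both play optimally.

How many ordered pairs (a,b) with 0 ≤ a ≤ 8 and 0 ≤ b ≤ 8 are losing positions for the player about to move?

Work bottom-up. With no move the player to move loses. Otherwise the position is W if at least one move leads to an L position for the opponent, and L if every move leads to a W.
Every move lowers a or b (never raises either), so fill the grid row by row in increasing a, and left to right within a row: each cell's successors are then already labelled.
      b=0  b=1  b=2  b=3  b=4  b=5  b=6  b=7  b=8
a=0:    L    W    L    W    W    L    W    L    W
a=1:    L    W    L    W    W    L    W    L    W
a=2:    W    W    W    W    L    W    W    W    W
a=3:    W    L    W    L    W    W    L    W    L
a=4:    W    L    W    L    W    W    L    W    L
a=5:    W    W    W    W    W    W    W    W    W
a=6:    W    W    W    W    W    W    W    W    W
a=7:    L    W    L    W    W    L    W    L    W
a=8:    L    W    L    W    W    L    W    L    W
Cells with no legal move (terminal, hence L): (0,0), (1,0).
The remaining L cells, each justified by listing all of its moves:
(0,2): the only move is to (0,1)(W), a W ⇒ L
(0,5): moves to (0,4)(W), (0,1)(W); every one is W ⇒ L
(0,7): moves to (0,6)(W), (0,3)(W); every one is W ⇒ L
(1,2): moves to (1,1)(W), (0,1)(W); every one is W ⇒ L
(1,5): moves to (1,4)(W), (1,1)(W), (0,4)(W); every one is W ⇒ L
(1,7): moves to (1,6)(W), (1,3)(W), (0,6)(W); every one is W ⇒ L
(2,4): moves to (0,4)(W), (2,3)(W), (2,0)(W), (1,3)(W); every one is W ⇒ L
(3,1): moves to (1,1)(W), (3,0)(W), (2,0)(W); every one is W ⇒ L
(3,3): moves to (1,3)(W), (3,2)(W), (2,2)(W); every one is W ⇒ L
(3,6): moves to (1,6)(W), (3,5)(W), (3,2)(W), (2,5)(W); every one is W ⇒ L
(3,8): moves to (1,8)(W), (3,7)(W), (3,4)(W), (2,7)(W); every one is W ⇒ L
(4,1): moves to (2,1)(W), (0,1)(W), (4,0)(W), (3,0)(W); every one is W ⇒ L
(4,3): moves to (2,3)(W), (0,3)(W), (4,2)(W), (3,2)(W); every one is W ⇒ L
(4,6): moves to (2,6)(W), (0,6)(W), (4,5)(W), (4,2)(W), (3,5)(W); every one is W ⇒ L
(4,8): moves to (2,8)(W), (0,8)(W), (4,7)(W), (4,4)(W), (3,7)(W); every one is W ⇒ L
(7,0): moves to (5,0)(W), (3,0)(W), (2,0)(W); every one is W ⇒ L
(7,2): moves to (5,2)(W), (3,2)(W), (2,2)(W), (7,1)(W), (6,1)(W); every one is W ⇒ L
(7,5): moves to (5,5)(W), (3,5)(W), (2,5)(W), (7,4)(W), (7,1)(W), (6,4)(W); every one is W ⇒ L
(7,7): moves to (5,7)(W), (3,7)(W), (2,7)(W), (7,6)(W), (7,3)(W), (6,6)(W); every one is W ⇒ L
(8,0): moves to (6,0)(W), (4,0)(W), (3,0)(W); every one is W ⇒ L
(8,2): moves to (6,2)(W), (4,2)(W), (3,2)(W), (8,1)(W), (7,1)(W); every one is W ⇒ L
(8,5): moves to (6,5)(W), (4,5)(W), (3,5)(W), (8,4)(W), (8,1)(W), (7,4)(W); every one is W ⇒ L
(8,7): moves to (6,7)(W), (4,7)(W), (3,7)(W), (8,6)(W), (8,3)(W), (7,6)(W); every one is W ⇒ L
Every other cell has at least one move into one of the L cells above, so it is W.
L cells per row: a=0: 4, a=1: 4, a=2: 1, a=3: 4, a=4: 4, a=5: 0, a=6: 0, a=7: 4, a=8: 4; total 25.

25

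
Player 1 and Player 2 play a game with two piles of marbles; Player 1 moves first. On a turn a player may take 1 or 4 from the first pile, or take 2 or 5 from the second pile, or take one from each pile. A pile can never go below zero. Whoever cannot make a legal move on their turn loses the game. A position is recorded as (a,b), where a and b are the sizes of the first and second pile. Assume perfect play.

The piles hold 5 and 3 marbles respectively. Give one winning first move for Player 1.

Build the W/L table. Terminal = L. A non-terminal position is W if it has a move to some L; otherwise it is L.
No move ever increases a pile, so every position that can arise here has a ≤ 5 and b ≤ 3; it is enough to label the cells with 0 ≤ a ≤ 5 and 0 ≤ b ≤ 3.
Every move lowers a or b (never raises either), so fill the grid row by row in increasing a, and left to right within a row: each cell's successors are then already labelled.
      b=0  b=1  b=2  b=3
a=0:    L    L    W    W
a=1:    W    W    W    L
a=2:    L    L    W    W
a=3:    W    W    W    L
a=4:    W    W    L    W
a=5:    L    L    W    W
Cells with no legal move (terminal, hence L): (0,0), (0,1).
The remaining L cells, each justified by listing all of its moves:
(1,3): →(0,3)(W), (1,1)(W), (0,2)(W) — all W, so L
(2,0): →(1,0)(W) only, which is W, so L
(2,1): →(1,1)(W), (1,0)(W) — all W, so L
(3,3): →(2,3)(W), (3,1)(W), (2,2)(W) — all W, so L
(4,2): →(3,2)(W), (0,2)(W), (4,0)(W), (3,1)(W) — all W, so L
(5,0): →(4,0)(W), (1,0)(W) — all W, so L
(5,1): →(4,1)(W), (1,1)(W), (4,0)(W) — all W, so L
Every other cell has at least one move into one of the L cells above, so it is W.
From (5,3), the L positions reachable in one move are: (1,3), (5,1), (4,2). Any move reaching one of these is winning.

Move to (1,3).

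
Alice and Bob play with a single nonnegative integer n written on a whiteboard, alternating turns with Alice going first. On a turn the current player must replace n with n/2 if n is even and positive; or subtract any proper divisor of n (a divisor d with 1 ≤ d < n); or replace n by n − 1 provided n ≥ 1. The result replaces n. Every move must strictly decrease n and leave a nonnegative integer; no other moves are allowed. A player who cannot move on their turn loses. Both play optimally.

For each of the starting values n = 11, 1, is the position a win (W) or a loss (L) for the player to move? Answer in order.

Use the standard recursion: the mover loses at a terminal position; elsewhere, the mover wins exactly when some move hands the opponent an L position.
n=0: no move → L
n=1: can move to 0, which is L ⇒ W
n=2: the only move is to 1(W), a W ⇒ L
n=3: can move to 2, which is L ⇒ W
n=4: can move to 2, which is L ⇒ W
n=5: the only move is to 4(W), a W ⇒ L
n=6: can move to 5, which is L ⇒ W
n=7: the only move is to 6(W), a W ⇒ L
n=8: can move to 7, which is L ⇒ W
n=9: moves to 6(W), 8(W); every one is W ⇒ L
n=10: can move to 5, which is L ⇒ W
n=11: the only move is to 10(W), a W ⇒ L

11: L, 1: W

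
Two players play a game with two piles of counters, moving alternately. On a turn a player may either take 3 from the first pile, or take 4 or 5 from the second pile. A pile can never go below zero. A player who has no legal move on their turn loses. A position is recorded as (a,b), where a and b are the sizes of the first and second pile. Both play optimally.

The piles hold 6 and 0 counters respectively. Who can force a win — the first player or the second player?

Label each position W (a win for the player to move) or L (a loss). A position with no legal move is L; any other position is W exactly when some move reaches an L, and L when every move reaches a W.
No move ever increases a pile, so every position that can arise here has a ≤ 6 and b ≤ 0; it is enough to label the cells with 0 ≤ a ≤ 6 and 0 ≤ b ≤ 0.
Every move lowers a or b (never raises either), so fill the grid row by row in increasing a, and left to right within a row: each cell's successors are then already labelled.
      b=0
a=0:    L
a=1:    L
a=2:    L
a=3:    W
a=4:    W
a=5:    W
a=6:    L
Cells with no legal move (terminal, hence L): (0,0), (1,0), (2,0).
The remaining L cells, each justified by listing all of its moves:
(6,0): L (sole option (3,0)(W) is W)
Every other cell has at least one move into one of the L cells above, so it is W.
The starting position (6,0) is L: whatever the player to move does, the opponent receives a W position.

The second player wins.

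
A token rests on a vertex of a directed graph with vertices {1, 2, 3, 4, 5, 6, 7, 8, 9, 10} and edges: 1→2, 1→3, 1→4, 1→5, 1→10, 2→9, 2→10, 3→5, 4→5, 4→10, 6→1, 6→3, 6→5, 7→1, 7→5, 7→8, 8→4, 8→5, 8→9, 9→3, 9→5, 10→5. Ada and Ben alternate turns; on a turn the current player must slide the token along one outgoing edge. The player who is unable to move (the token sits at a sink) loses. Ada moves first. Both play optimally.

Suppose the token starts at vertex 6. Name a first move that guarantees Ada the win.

Move to 5.

Positions with no move are L. A position that does have a move is losing for the player to move precisely when every available move leads to a winning position for the opponent. Fill in the labels:
Every edge goes from a vertex to one that appears earlier in the order 5, 10, 4, 3, 9, 2, 8, 1, 7, 6, so processing vertices in that order labels each vertex after all of its successors.
5: no outgoing edge → L
10: can move to 5, which is L ⇒ W
4: can move to 5, which is L ⇒ W
3: can move to 5, which is L ⇒ W
9: can move to 5, which is L ⇒ W
2: moves to 9(W), 10(W); every one is W ⇒ L
8: can move to 5, which is L ⇒ W
1: can move to 2, which is L ⇒ W
7: can move to 5, which is L ⇒ W
6: can move to 5, which is L ⇒ W
From 6, the L positions reachable in one move are: 5.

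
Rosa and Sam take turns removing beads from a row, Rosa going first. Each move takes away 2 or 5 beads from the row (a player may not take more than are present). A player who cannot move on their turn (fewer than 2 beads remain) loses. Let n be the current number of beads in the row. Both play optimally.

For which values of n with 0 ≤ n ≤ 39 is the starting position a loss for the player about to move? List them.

0, 1, 4, 7, 8, 11, 14, 15, 18, 21, 22, 25, 28, 29, 32, 35, 36, 39

Build the W/L table. Terminal = L. A non-terminal position is W if it has a move to some L; otherwise it is L.
n=0: no move → L
n=1: no move → L
n=2: W (go to 0, an L position)
n=3: W (go to 1, an L position)
n=4: L (sole option 2(W) is W)
n=5: W (go to 0, an L position)
n=6: W (go to 4, an L position)
n=7: L (options 5(W), 2(W) are all W)
n=8: L (options 6(W), 3(W) are all W)
n=9: W (go to 7, an L position)
n=10: W (go to 8, an L position)
n=11: L (options 9(W), 6(W) are all W)
n=12: W (go to 7, an L position)
n=13: W (go to 11, an L position)
n=14: L (options 12(W), 9(W) are all W)
n=15: L (options 13(W), 10(W) are all W)
n=16: W (go to 14, an L position)
n=17: W (go to 15, an L position)
n=18: L (options 16(W), 13(W) are all W)
n=19: W (go to 14, an L position)
n=20: W (go to 18, an L position)
n=21: L (options 19(W), 16(W) are all W)
n=22: L (options 20(W), 17(W) are all W)
n=23: W (go to 21, an L position)
n=24: W (go to 22, an L position)
n=25: L (options 23(W), 20(W) are all W)
n=26: W (go to 21, an L position)
n=27: W (go to 25, an L position)
n=28: L (options 26(W), 23(W) are all W)
n=29: L (options 27(W), 24(W) are all W)
n=30: W (go to 28, an L position)
n=31: W (go to 29, an L position)
n=32: L (options 30(W), 27(W) are all W)
n=33: W (go to 28, an L position)
n=34: W (go to 32, an L position)
n=35: L (options 33(W), 30(W) are all W)
n=36: L (options 34(W), 31(W) are all W)
n=37: W (go to 35, an L position)
n=38: W (go to 36, an L position)
n=39: L (options 37(W), 34(W) are all W)
The losing starting values of n are exactly the entries labelled L in this table (18 of them).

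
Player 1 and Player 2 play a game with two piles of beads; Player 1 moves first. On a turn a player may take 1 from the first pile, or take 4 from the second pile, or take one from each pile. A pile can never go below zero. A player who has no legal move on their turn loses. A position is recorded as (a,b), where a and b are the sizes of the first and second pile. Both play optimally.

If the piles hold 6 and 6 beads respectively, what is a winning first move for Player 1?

Classify positions by backward induction: terminal positions (no move available) are L. From any other position, the mover wins iff some move reaches an L.
No move ever increases a pile, so every position that can arise here has a ≤ 6 and b ≤ 6; it is enough to label the cells with 0 ≤ a ≤ 6 and 0 ≤ b ≤ 6.
Every move lowers a or b (never raises either), so fill the grid row by row in increasing a, and left to right within a row: each cell's successors are then already labelled.
      b=0  b=1  b=2  b=3  b=4  b=5  b=6
a=0:    L    L    L    L    W    W    W
a=1:    W    W    W    W    W    L    L
a=2:    L    L    L    L    W    W    W
a=3:    W    W    W    W    W    L    L
a=4:    L    L    L    L    W    W    W
a=5:    W    W    W    W    W    L    L
a=6:    L    L    L    L    W    W    W
Cells with no legal move (terminal, hence L): (0,0), (0,1), (0,2), (0,3).
The remaining L cells, each justified by listing all of its moves:
(1,5): only reaches (0,5)(W), (1,1)(W), (0,4)(W), all W → L
(1,6): only reaches (0,6)(W), (1,2)(W), (0,5)(W), all W → L
(2,0): only reaches (1,0)(W), which is W → L
(2,1): only reaches (1,1)(W), (1,0)(W), all W → L
(2,2): only reaches (1,2)(W), (1,1)(W), all W → L
(2,3): only reaches (1,3)(W), (1,2)(W), all W → L
(3,5): only reaches (2,5)(W), (3,1)(W), (2,4)(W), all W → L
(3,6): only reaches (2,6)(W), (3,2)(W), (2,5)(W), all W → L
(4,0): only reaches (3,0)(W), which is W → L
(4,1): only reaches (3,1)(W), (3,0)(W), all W → L
(4,2): only reaches (3,2)(W), (3,1)(W), all W → L
(4,3): only reaches (3,3)(W), (3,2)(W), all W → L
(5,5): only reaches (4,5)(W), (5,1)(W), (4,4)(W), all W → L
(5,6): only reaches (4,6)(W), (5,2)(W), (4,5)(W), all W → L
(6,0): only reaches (5,0)(W), which is W → L
(6,1): only reaches (5,1)(W), (5,0)(W), all W → L
(6,2): only reaches (5,2)(W), (5,1)(W), all W → L
(6,3): only reaches (5,3)(W), (5,2)(W), all W → L
Every other cell has at least one move into one of the L cells above, so it is W.
From (6,6), the L positions reachable in one move are: (5,6), (6,2), (5,5). Any move reaching one of these is winning.

Move to (5,6).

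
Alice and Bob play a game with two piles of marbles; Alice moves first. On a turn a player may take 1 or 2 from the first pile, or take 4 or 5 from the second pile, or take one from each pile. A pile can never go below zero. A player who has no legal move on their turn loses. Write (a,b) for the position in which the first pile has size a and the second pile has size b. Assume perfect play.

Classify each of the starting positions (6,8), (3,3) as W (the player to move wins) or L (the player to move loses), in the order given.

(6,8): W, (3,3): L

Work bottom-up. With no move the player to move loses. Otherwise the position is W if at least one move leads to an L position for the opponent, and L if every move leads to a W.
No move ever increases a pile, so every position that can arise here has a ≤ 6 and b ≤ 8; it is enough to label the cells with 0 ≤ a ≤ 6 and 0 ≤ b ≤ 8.
Every move lowers a or b (never raises either), so fill the grid row by row in increasing a, and left to right within a row: each cell's successors are then already labelled.
      b=0  b=1  b=2  b=3  b=4  b=5  b=6  b=7  b=8
a=0:    L    L    L    L    W    W    W    W    W
a=1:    W    W    W    W    W    L    L    L    L
a=2:    W    W    W    W    L    W    W    W    W
a=3:    L    L    L    L    W    W    W    W    W
a=4:    W    W    W    W    W    L    L    L    L
a=5:    W    W    W    W    L    W    W    W    W
a=6:    L    L    L    L    W    W    W    W    W
Cells with no legal move (terminal, hence L): (0,0), (0,1), (0,2), (0,3).
The remaining L cells, each justified by listing all of its moves:
(1,5): only reaches (0,5)(W), (1,1)(W), (1,0)(W), (0,4)(W), all W → L
(1,6): only reaches (0,6)(W), (1,2)(W), (1,1)(W), (0,5)(W), all W → L
(1,7): only reaches (0,7)(W), (1,3)(W), (1,2)(W), (0,6)(W), all W → L
(1,8): only reaches (0,8)(W), (1,4)(W), (1,3)(W), (0,7)(W), all W → L
(2,4): only reaches (1,4)(W), (0,4)(W), (2,0)(W), (1,3)(W), all W → L
(3,0): only reaches (2,0)(W), (1,0)(W), all W → L
(3,1): only reaches (2,1)(W), (1,1)(W), (2,0)(W), all W → L
(3,2): only reaches (2,2)(W), (1,2)(W), (2,1)(W), all W → L
(3,3): only reaches (2,3)(W), (1,3)(W), (2,2)(W), all W → L
(4,5): only reaches (3,5)(W), (2,5)(W), (4,1)(W), (4,0)(W), (3,4)(W), all W → L
(4,6): only reaches (3,6)(W), (2,6)(W), (4,2)(W), (4,1)(W), (3,5)(W), all W → L
(4,7): only reaches (3,7)(W), (2,7)(W), (4,3)(W), (4,2)(W), (3,6)(W), all W → L
(4,8): only reaches (3,8)(W), (2,8)(W), (4,4)(W), (4,3)(W), (3,7)(W), all W → L
(5,4): only reaches (4,4)(W), (3,4)(W), (5,0)(W), (4,3)(W), all W → L
(6,0): only reaches (5,0)(W), (4,0)(W), all W → L
(6,1): only reaches (5,1)(W), (4,1)(W), (5,0)(W), all W → L
(6,2): only reaches (5,2)(W), (4,2)(W), (5,1)(W), all W → L
(6,3): only reaches (5,3)(W), (4,3)(W), (5,2)(W), all W → L
Every other cell has at least one move into one of the L cells above, so it is W.
(6,8): the move to (4,8) reaches an L cell, so W
(3,3): one of the L cells justified above, so L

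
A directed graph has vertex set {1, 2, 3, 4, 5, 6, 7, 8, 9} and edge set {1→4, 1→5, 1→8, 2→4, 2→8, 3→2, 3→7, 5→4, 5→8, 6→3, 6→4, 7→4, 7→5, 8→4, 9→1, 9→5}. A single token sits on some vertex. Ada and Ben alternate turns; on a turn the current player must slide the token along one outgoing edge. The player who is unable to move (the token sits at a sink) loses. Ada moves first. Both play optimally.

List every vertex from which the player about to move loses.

Work bottom-up. With no move the player to move loses. Otherwise the position is W if at least one move leads to an L position for the opponent, and L if every move leads to a W.
Every edge goes from a vertex to one that appears earlier in the order 4, 8, 5, 1, 2, 9, 7, 3, 6, so processing vertices in that order labels each vertex after all of its successors.
4: no outgoing edge → L
8: W (go to 4, an L position)
5: W (go to 4, an L position)
1: W (go to 4, an L position)
2: W (go to 4, an L position)
9: L (options 1(W), 5(W) are all W)
7: W (go to 4, an L position)
3: L (options 7(W), 2(W) are all W)
6: W (go to 3, an L position)
The losing starting vertices are exactly the entries labelled L in this table (3 of them).

3, 4, 9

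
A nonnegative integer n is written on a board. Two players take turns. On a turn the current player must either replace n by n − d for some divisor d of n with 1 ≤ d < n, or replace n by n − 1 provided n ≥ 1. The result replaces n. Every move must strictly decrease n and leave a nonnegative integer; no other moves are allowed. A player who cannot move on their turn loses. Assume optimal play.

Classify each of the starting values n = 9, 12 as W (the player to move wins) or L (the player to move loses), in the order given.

9: L, 12: W

Build the W/L table. Terminal = L. A non-terminal position is W if it has a move to some L; otherwise it is L.
n=0: no move → L
n=1: reaches L-position 0 → W
n=2: only reaches 1(W), which is W → L
n=3: reaches L-position 2 → W
n=4: reaches L-position 2 → W
n=5: only reaches 4(W), which is W → L
n=6: reaches L-position 5 → W
n=7: only reaches 6(W), which is W → L
n=8: reaches L-position 7 → W
n=9: only reaches 6(W), 8(W), all W → L
n=10: reaches L-position 5 → W
n=11: only reaches 10(W), which is W → L
n=12: reaches L-position 9 → W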